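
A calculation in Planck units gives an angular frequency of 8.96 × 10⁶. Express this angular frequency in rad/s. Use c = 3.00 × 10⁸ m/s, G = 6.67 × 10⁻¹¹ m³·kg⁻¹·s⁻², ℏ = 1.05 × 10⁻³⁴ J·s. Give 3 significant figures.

1.67 × 10⁵⁰ rad/s

One Planck angular frequency: ω_P = √(c⁵/(ℏG)) = 1.86 × 10⁴³ rad/s.
8.96 × 10⁶ × 1.86 × 10⁴³ rad/s = 1.67 × 10⁵⁰ rad/s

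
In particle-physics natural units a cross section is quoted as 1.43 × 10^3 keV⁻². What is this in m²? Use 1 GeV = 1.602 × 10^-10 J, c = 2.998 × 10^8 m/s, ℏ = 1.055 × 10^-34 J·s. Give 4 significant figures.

Area is [L]² = [E]⁻²·(ℏc)²; restore (ℏc)².
1 GeV⁻² → (ℏc)² × (1 GeV in J)⁻² = 3.898 × 10^-32 m².
Convert the energy scale: 1.43 × 10^3 keV⁻² = 1.43 × 10^15 GeV⁻².
Result: 1.43 × 10^15 × 3.898 × 10^-32 = 5.574 × 10^-17 m².

5.574 × 10^-17 m²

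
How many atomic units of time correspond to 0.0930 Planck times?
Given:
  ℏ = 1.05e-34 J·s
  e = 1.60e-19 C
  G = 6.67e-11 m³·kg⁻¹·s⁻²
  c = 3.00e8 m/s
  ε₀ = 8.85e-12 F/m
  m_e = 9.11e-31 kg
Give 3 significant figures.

Planck time: t_P = √(ℏG/c⁵) = 5.37e-44 s
atomic unit of time: τ_au = (4πε₀)²ℏ³/(m_e e⁴) = 2.40e-17 s
0.0930 × 5.37e-44 / 2.40e-17 = 2.08e-28

2.08e-28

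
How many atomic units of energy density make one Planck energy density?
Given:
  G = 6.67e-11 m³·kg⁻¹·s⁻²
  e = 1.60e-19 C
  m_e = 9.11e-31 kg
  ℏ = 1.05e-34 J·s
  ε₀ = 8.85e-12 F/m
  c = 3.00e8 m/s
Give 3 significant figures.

Planck energy density: u_P = c⁷/(ℏG²) = 4.68e113 J/m³
atomic unit of energy density: u_au = E_h/a₀³ = m_e⁴e¹⁰/((4πε₀)⁵ℏ⁸) = 3.01e13 J/m³
ratio = 4.68e113 / 3.01e13 = 1.55e100

1.55e100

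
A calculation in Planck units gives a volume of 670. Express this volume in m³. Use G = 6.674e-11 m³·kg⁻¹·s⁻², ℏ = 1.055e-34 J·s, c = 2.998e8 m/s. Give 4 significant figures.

2.830e-102 m³

One Planck volume: V_P = (ℏG/c³)^(3/2) = 4.224e-105 m³.
670 × 4.224e-105 m³ = 2.830e-102 m³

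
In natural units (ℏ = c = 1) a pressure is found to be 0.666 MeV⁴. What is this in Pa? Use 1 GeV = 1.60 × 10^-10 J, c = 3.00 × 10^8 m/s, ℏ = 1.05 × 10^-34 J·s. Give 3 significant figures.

1.40 × 10^25 Pa

Pressure is [E]/[L]³ = [E]⁴/(ℏc)³.
1 GeV⁴ → 1/(ℏc)³ × (1 GeV in J)⁴ = 2.10 × 10^37 Pa.
Convert the energy scale: 0.666 MeV⁴ = 6.66 × 10^-13 GeV⁴.
Result: 6.66 × 10^-13 × 2.10 × 10^37 = 1.40 × 10^25 Pa.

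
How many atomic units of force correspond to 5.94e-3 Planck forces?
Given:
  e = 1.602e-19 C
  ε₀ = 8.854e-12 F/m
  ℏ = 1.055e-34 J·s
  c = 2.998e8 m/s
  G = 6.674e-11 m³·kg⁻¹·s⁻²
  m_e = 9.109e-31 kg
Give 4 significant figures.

8.747e48

Planck force: F_P = c⁴/G = 1.210e44 N
atomic unit of force: F_au = E_h/a₀ = m_e²e⁶/((4πε₀)³ℏ⁴) = 8.220e-8 N
5.94e-3 × 1.210e44 / 8.220e-8 = 8.747e48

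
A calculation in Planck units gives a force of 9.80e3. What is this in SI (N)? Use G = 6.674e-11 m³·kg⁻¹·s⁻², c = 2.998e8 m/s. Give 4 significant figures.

One Planck force: F_P = c⁴/G = 1.210e44 N.
9.80e3 × 1.210e44 N = 1.186e48 N

1.186e48 N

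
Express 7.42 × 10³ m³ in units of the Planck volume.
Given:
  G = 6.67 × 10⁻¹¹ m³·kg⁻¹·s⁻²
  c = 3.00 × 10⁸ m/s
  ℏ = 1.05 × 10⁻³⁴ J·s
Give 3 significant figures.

1.78 × 10¹⁰⁸

Planck volume: V_P = (ℏG/c³)^(3/2) = 4.18 × 10⁻¹⁰⁵ m³.
7.42 × 10³ / 4.18 × 10⁻¹⁰⁵ = 1.78 × 10¹⁰⁸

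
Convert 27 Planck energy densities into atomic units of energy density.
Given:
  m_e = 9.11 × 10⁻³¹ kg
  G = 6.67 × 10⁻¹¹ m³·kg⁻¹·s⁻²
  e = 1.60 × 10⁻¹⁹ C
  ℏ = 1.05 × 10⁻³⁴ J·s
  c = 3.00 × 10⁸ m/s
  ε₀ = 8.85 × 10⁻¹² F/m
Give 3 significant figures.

Planck energy density: u_P = c⁷/(ℏG²) = 4.68 × 10¹¹³ J/m³
atomic unit of energy density: u_au = E_h/a₀³ = m_e⁴e¹⁰/((4πε₀)⁵ℏ⁸) = 3.01 × 10¹³ J/m³
27 × 4.68 × 10¹¹³ / 3.01 × 10¹³ = 4.20 × 10¹⁰¹

4.20 × 10¹⁰¹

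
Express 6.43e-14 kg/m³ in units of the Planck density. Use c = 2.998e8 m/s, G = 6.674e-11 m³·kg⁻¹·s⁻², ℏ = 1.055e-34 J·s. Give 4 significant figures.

1.248e-110

Planck density: ρ_P = c⁵/(ℏG²) = 5.154e96 kg/m³.
6.43e-14 / 5.154e96 = 1.248e-110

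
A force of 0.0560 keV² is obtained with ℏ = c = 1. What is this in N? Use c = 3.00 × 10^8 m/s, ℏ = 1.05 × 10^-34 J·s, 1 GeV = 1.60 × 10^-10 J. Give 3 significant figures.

4.55 × 10^-8 N

Force is [E]/[L] = [E]²/(ℏc); restore (ℏc)⁻¹.
1 GeV² → 1/(ℏc) × (1 GeV in J)² = 8.13 × 10^5 N.
Convert the energy scale: 0.0560 keV² = 5.60 × 10^-14 GeV².
Result: 5.60 × 10^-14 × 8.13 × 10^5 = 4.55 × 10^-8 N.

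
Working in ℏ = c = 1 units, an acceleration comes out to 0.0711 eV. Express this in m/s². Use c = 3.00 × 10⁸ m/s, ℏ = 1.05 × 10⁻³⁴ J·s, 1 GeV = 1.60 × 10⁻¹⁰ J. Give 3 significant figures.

Acceleration is [L]/[T]² = c·[E]/ℏ.
1 GeV → c/ℏ × (1 GeV in J) = 4.57 × 10³² m/s².
Convert the energy scale: 0.0711 eV = 7.11 × 10⁻¹¹ GeV.
Result: 7.11 × 10⁻¹¹ × 4.57 × 10³² = 3.25 × 10²² m/s².

3.25 × 10²² m/s²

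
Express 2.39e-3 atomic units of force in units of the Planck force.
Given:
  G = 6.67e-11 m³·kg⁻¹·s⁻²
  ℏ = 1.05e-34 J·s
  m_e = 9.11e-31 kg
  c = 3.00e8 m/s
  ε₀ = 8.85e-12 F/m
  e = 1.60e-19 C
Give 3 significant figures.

1.64e-54

atomic unit of force: F_au = E_h/a₀ = m_e²e⁶/((4πε₀)³ℏ⁴) = 8.33e-8 N
Planck force: F_P = c⁴/G = 1.21e44 N
2.39e-3 × 8.33e-8 / 1.21e44 = 1.64e-54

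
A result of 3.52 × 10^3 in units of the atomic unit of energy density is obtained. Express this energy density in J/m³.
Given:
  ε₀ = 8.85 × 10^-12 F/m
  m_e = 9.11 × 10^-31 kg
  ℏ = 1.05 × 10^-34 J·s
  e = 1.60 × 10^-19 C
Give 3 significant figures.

1.06 × 10^17 J/m³

One atomic unit of energy density: u_au = E_h/a₀³ = m_e⁴e¹⁰/((4πε₀)⁵ℏ⁸) = 3.01 × 10^13 J/m³.
3.52 × 10^3 × 3.01 × 10^13 J/m³ = 1.06 × 10^17 J/m³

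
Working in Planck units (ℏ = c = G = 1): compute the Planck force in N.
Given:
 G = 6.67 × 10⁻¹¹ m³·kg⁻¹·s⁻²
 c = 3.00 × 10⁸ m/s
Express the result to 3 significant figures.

1.21 × 10⁴⁴ N

Dimensional analysis gives F_P = c⁴/G.
  = 8.10 × 10³³ / 6.67 × 10⁻¹¹
  = 1.21 × 10⁴⁴ N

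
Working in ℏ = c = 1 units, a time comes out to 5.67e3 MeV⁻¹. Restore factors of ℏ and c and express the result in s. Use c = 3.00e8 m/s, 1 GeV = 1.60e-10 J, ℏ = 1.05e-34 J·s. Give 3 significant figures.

3.72e-18 s

A time is [E]⁻¹ in ℏ=c=1; restore one factor of ℏ.
1 GeV⁻¹ → ℏ × (1 GeV in J)⁻¹ = 6.56e-25 s.
Convert the energy scale: 5.67e3 MeV⁻¹ = 5.67e6 GeV⁻¹.
Result: 5.67e6 × 6.56e-25 = 3.72e-18 s.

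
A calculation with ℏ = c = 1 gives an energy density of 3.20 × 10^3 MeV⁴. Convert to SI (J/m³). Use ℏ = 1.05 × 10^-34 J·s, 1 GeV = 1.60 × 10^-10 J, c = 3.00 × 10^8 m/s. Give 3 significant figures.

6.71 × 10^28 J/m³

[E]/[L]³ = [E]⁴/(ℏc)³; restore (ℏc)⁻³.
1 GeV⁴ → 1/(ℏc)³ × (1 GeV in J)⁴ = 2.10 × 10^37 J/m³.
Convert the energy scale: 3.20 × 10^3 MeV⁴ = 3.20 × 10^-9 GeV⁴.
Result: 3.20 × 10^-9 × 2.10 × 10^37 = 6.71 × 10^28 J/m³.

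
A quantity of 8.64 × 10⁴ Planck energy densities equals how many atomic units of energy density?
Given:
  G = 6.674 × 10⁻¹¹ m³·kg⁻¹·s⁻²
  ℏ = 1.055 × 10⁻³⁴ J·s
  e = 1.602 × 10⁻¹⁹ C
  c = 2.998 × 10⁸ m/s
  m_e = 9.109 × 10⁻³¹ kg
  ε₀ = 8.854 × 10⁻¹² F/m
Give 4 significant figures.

1.366 × 10¹⁰⁵

Planck energy density: u_P = c⁷/(ℏG²) = 4.632 × 10¹¹³ J/m³
atomic unit of energy density: u_au = E_h/a₀³ = m_e⁴e¹⁰/((4πε₀)⁵ℏ⁸) = 2.929 × 10¹³ J/m³
8.64 × 10⁴ × 4.632 × 10¹¹³ / 2.929 × 10¹³ = 1.366 × 10¹⁰⁵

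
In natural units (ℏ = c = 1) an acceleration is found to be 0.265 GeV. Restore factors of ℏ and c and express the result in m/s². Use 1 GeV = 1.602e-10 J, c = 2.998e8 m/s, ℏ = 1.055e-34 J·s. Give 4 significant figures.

Acceleration is [L]/[T]² = c·[E]/ℏ.
1 GeV → c/ℏ × (1 GeV in J) = 4.552e32 m/s².
Result: 0.265 × 4.552e32 = 1.206e32 m/s².

1.206e32 m/s²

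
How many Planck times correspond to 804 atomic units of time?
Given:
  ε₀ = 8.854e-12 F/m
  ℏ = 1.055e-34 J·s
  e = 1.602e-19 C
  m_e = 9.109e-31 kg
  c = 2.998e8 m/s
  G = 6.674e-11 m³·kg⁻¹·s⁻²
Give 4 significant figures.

3.613e29

atomic unit of time: τ_au = (4πε₀)²ℏ³/(m_e e⁴) = 2.423e-17 s
Planck time: t_P = √(ℏG/c⁵) = 5.392e-44 s
804 × 2.423e-17 / 5.392e-44 = 3.613e29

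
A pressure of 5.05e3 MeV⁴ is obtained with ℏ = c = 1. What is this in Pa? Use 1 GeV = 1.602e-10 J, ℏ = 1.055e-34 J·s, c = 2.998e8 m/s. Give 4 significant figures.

1.051e29 Pa

Pressure is [E]/[L]³ = [E]⁴/(ℏc)³.
1 GeV⁴ → 1/(ℏc)³ × (1 GeV in J)⁴ = 2.082e37 Pa.
Convert the energy scale: 5.05e3 MeV⁴ = 5.05e-9 GeV⁴.
Result: 5.05e-9 × 2.082e37 = 1.051e29 Pa.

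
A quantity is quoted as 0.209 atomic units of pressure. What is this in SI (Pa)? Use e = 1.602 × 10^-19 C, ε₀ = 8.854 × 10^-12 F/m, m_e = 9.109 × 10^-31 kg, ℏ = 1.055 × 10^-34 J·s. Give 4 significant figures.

One atomic unit of pressure: P_au = E_h/a₀³ = m_e⁴e¹⁰/((4πε₀)⁵ℏ⁸) = 2.929 × 10^13 Pa.
0.209 × 2.929 × 10^13 Pa = 6.122 × 10^12 Pa

6.122 × 10^12 Pa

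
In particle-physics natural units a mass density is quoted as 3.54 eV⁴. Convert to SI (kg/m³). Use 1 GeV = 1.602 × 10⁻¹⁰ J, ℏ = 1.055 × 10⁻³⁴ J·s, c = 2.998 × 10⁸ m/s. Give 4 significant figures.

8.199 × 10⁻¹⁶ kg/m³

Mass density is [E]/(c²[L]³) = [E]⁴/(ℏ³c⁵).
1 GeV⁴ → 1/(ℏ³c⁵) × (1 GeV in J)⁴ = 2.316 × 10²⁰ kg/m³.
Convert the energy scale: 3.54 eV⁴ = 3.54 × 10⁻³⁶ GeV⁴.
Result: 3.54 × 10⁻³⁶ × 2.316 × 10²⁰ = 8.199 × 10⁻¹⁶ kg/m³.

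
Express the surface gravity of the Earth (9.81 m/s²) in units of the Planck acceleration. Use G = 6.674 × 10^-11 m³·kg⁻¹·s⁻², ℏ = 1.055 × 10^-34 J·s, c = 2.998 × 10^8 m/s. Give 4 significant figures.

1.764 × 10^-51

Planck acceleration: a_P = √(c⁷/(ℏG)) = 5.560 × 10^51 m/s².
9.81 / 5.560 × 10^51 = 1.764 × 10^-51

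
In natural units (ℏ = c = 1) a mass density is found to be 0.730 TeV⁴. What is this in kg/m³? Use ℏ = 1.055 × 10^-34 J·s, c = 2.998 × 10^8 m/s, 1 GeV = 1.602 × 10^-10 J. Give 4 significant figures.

1.691 × 10^32 kg/m³

Mass density is [E]/(c²[L]³) = [E]⁴/(ℏ³c⁵).
1 GeV⁴ → 1/(ℏ³c⁵) × (1 GeV in J)⁴ = 2.316 × 10^20 kg/m³.
Convert the energy scale: 0.730 TeV⁴ = 7.30 × 10^11 GeV⁴.
Result: 7.30 × 10^11 × 2.316 × 10^20 = 1.691 × 10^32 kg/m³.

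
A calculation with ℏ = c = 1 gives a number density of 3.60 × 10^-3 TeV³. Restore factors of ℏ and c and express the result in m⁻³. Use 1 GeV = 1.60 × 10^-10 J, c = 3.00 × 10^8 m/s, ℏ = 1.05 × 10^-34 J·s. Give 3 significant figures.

4.72 × 10^53 m⁻³

Number density is [L]⁻³ = [E]³/(ℏc)³.
1 GeV³ → 1/(ℏc)³ × (1 GeV in J)³ = 1.31 × 10^47 m⁻³.
Convert the energy scale: 3.60 × 10^-3 TeV³ = 3.60 × 10^6 GeV³.
Result: 3.60 × 10^6 × 1.31 × 10^47 = 4.72 × 10^53 m⁻³.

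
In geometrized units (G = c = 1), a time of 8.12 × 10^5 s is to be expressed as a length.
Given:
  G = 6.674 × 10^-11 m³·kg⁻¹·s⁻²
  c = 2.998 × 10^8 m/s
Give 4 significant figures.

Time → length via c.
8.12 × 10^5 s × (c) = 2.434 × 10^14 m

2.434 × 10^14 m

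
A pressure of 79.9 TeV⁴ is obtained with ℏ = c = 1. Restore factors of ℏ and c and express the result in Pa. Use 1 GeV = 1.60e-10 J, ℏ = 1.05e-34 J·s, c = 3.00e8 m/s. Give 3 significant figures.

Pressure is [E]/[L]³ = [E]⁴/(ℏc)³.
1 GeV⁴ → 1/(ℏc)³ × (1 GeV in J)⁴ = 2.10e37 Pa.
Convert the energy scale: 79.9 TeV⁴ = 7.99e13 GeV⁴.
Result: 7.99e13 × 2.10e37 = 1.68e51 Pa.

1.68e51 Pa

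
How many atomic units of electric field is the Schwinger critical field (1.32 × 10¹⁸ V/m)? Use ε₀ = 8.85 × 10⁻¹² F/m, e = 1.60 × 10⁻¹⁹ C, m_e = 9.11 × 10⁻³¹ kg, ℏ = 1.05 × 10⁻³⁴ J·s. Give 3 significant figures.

2.54 × 10⁶

atomic unit of electric field: E_au = E_h/(e a₀) = m_e²e⁵/((4πε₀)³ℏ⁴) = 5.20 × 10¹¹ V/m.
1.32 × 10¹⁸ / 5.20 × 10¹¹ = 2.54 × 10⁶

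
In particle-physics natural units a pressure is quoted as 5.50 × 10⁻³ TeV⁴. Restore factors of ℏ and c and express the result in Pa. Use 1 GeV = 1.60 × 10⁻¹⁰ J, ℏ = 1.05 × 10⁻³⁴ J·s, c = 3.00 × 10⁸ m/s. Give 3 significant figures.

1.15 × 10⁴⁷ Pa

Pressure is [E]/[L]³ = [E]⁴/(ℏc)³.
1 GeV⁴ → 1/(ℏc)³ × (1 GeV in J)⁴ = 2.10 × 10³⁷ Pa.
Convert the energy scale: 5.50 × 10⁻³ TeV⁴ = 5.50 × 10⁹ GeV⁴.
Result: 5.50 × 10⁹ × 2.10 × 10³⁷ = 1.15 × 10⁴⁷ Pa.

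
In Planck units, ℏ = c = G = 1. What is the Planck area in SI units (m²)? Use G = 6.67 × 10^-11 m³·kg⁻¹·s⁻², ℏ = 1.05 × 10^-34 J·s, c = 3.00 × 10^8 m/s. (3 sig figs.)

2.59 × 10^-70 m²

The unique combination of the constants set to 1 with dimensions of area is A_P = ℏG/c³.
  = 7.00 × 10^-45 / 2.70 × 10^25
  = 2.59 × 10^-70 m²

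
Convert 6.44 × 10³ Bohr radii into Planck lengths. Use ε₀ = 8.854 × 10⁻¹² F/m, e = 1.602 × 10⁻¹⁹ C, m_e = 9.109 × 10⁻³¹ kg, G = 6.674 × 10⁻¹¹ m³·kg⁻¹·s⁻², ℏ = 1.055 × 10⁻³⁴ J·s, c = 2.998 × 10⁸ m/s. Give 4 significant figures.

2.110 × 10²⁸

Bohr radius: a₀ = 4πε₀ℏ²/(m_e e²) = 5.297 × 10⁻¹¹ m
Planck length: ℓ_P = √(ℏG/c³) = 1.616 × 10⁻³⁵ m
6.44 × 10³ × 5.297 × 10⁻¹¹ / 1.616 × 10⁻³⁵ = 2.110 × 10²⁸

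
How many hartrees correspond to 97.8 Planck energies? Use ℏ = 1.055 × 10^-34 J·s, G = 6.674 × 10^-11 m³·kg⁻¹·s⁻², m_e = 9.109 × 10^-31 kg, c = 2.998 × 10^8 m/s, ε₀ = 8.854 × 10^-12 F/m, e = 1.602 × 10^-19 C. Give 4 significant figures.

Planck energy: E_P = √(ℏc⁵/G) = 1.957 × 10^9 J
hartree: E_h = m_e e⁴/(4πε₀ℏ)² = 4.354 × 10^-18 J
97.8 × 1.957 × 10^9 / 4.354 × 10^-18 = 4.395 × 10^28

4.395 × 10^28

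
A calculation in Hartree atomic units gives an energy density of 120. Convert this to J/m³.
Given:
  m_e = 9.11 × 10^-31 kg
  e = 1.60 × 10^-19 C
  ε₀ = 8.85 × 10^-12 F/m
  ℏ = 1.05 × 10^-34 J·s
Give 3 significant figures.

One atomic unit of energy density: u_au = E_h/a₀³ = m_e⁴e¹⁰/((4πε₀)⁵ℏ⁸) = 3.01 × 10^13 J/m³.
120 × 3.01 × 10^13 J/m³ = 3.62 × 10^15 J/m³

3.62 × 10^15 J/m³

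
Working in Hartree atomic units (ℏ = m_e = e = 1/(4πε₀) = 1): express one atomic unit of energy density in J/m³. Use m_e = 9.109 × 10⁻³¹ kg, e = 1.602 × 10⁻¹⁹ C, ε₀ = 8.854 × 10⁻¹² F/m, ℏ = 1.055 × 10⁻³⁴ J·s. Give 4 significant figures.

From ℏ = m_e = e = 1/(4πε₀) = 1 the energy density scale is u_au = E_h/a₀³ = m_e⁴e¹⁰/((4πε₀)⁵ℏ⁸).
E_h = 4.354 × 10⁻¹⁸ J
a₀ = 5.297 × 10⁻¹¹ m
E_h/a₀³ = 2.929 × 10¹³ J/m³

2.929 × 10¹³ J/m³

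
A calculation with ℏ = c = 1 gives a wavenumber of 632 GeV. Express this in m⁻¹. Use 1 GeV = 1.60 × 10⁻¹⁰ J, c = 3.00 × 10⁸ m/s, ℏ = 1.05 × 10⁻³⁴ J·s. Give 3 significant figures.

3.21 × 10¹⁸ m⁻¹

Inverse length is [E]/(ℏc).
1 GeV → 1/(ℏc) × (1 GeV in J) = 5.08 × 10¹⁵ m⁻¹.
Result: 632 × 5.08 × 10¹⁵ = 3.21 × 10¹⁸ m⁻¹.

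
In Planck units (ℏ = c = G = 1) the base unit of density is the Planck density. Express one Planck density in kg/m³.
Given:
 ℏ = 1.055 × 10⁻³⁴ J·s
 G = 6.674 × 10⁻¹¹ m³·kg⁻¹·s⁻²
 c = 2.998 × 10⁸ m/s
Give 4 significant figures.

5.154 × 10⁹⁶ kg/m³

ρ_P = c⁵/(ℏG²)
  = 2.422 × 10⁴² / 4.699 × 10⁻⁵⁵
  = 5.154 × 10⁹⁶ kg/m³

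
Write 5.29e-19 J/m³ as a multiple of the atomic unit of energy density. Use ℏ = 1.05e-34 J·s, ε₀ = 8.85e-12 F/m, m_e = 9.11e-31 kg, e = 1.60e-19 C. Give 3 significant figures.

1.76e-32

atomic unit of energy density: u_au = E_h/a₀³ = m_e⁴e¹⁰/((4πε₀)⁵ℏ⁸) = 3.01e13 J/m³.
5.29e-19 / 3.01e13 = 1.76e-32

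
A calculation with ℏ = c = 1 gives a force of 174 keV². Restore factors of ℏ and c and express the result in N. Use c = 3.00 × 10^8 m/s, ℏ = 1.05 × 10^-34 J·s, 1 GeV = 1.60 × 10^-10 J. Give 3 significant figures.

1.41 × 10^-4 N

Force is [E]/[L] = [E]²/(ℏc); restore (ℏc)⁻¹.
1 GeV² → 1/(ℏc) × (1 GeV in J)² = 8.13 × 10^5 N.
Convert the energy scale: 174 keV² = 1.74 × 10^-10 GeV².
Result: 1.74 × 10^-10 × 8.13 × 10^5 = 1.41 × 10^-4 N.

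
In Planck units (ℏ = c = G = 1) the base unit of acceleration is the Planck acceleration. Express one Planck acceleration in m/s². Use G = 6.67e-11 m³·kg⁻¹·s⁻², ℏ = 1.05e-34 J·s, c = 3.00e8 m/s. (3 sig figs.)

a_P = √(c⁷/(ℏG))
  = √(3.12e103)
  = 5.59e51 m/s²

5.59e51 m/s²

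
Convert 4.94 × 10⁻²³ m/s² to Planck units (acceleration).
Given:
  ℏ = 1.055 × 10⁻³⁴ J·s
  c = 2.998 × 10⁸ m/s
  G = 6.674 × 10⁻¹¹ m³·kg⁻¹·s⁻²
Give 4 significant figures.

8.885 × 10⁻⁷⁵

Planck acceleration: a_P = √(c⁷/(ℏG)) = 5.560 × 10⁵¹ m/s².
4.94 × 10⁻²³ / 5.560 × 10⁵¹ = 8.885 × 10⁻⁷⁵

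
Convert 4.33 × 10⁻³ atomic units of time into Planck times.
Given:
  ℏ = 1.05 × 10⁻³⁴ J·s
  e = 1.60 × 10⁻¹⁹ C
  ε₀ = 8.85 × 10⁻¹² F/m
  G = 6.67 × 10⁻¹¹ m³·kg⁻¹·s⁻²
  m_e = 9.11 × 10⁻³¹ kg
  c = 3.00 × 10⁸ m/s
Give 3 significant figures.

atomic unit of time: τ_au = (4πε₀)²ℏ³/(m_e e⁴) = 2.40 × 10⁻¹⁷ s
Planck time: t_P = √(ℏG/c⁵) = 5.37 × 10⁻⁴⁴ s
4.33 × 10⁻³ × 2.40 × 10⁻¹⁷ / 5.37 × 10⁻⁴⁴ = 1.93 × 10²⁴

1.93 × 10²⁴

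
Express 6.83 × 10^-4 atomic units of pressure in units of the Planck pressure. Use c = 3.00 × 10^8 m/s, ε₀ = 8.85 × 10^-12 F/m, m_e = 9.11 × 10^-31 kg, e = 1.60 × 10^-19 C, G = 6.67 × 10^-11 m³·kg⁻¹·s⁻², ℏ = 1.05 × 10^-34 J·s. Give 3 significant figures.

atomic unit of pressure: P_au = E_h/a₀³ = m_e⁴e¹⁰/((4πε₀)⁵ℏ⁸) = 3.01 × 10^13 Pa
Planck pressure: p_P = c⁷/(ℏG²) = 4.68 × 10^113 Pa
6.83 × 10^-4 × 3.01 × 10^13 / 4.68 × 10^113 = 4.40 × 10^-104

4.40 × 10^-104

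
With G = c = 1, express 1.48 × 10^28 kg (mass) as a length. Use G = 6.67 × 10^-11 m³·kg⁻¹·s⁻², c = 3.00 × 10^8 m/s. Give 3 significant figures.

11 m

In G = c = 1 units mass has dimensions of length; the conversion factor is G/c².
1.48 × 10^28 kg × (G/c²) = 11 m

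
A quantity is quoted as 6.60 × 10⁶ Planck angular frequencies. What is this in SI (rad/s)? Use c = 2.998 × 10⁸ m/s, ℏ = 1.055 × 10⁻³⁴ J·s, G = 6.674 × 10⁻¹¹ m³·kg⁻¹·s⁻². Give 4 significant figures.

One Planck angular frequency: ω_P = √(c⁵/(ℏG)) = 1.855 × 10⁴³ rad/s.
6.60 × 10⁶ × 1.855 × 10⁴³ rad/s = 1.224 × 10⁵⁰ rad/s

1.224 × 10⁵⁰ rad/s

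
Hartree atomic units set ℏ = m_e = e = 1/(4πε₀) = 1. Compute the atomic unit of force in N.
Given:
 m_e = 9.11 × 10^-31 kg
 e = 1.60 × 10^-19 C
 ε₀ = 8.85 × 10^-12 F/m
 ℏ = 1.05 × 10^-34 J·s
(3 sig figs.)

8.33 × 10^-8 N

Dimensional analysis gives F_au = E_h/a₀ = m_e²e⁶/((4πε₀)³ℏ⁴).
E_h = 4.38 × 10^-18 J
a₀ = 5.26 × 10^-11 m
E_h/a₀ = 8.33 × 10^-8 N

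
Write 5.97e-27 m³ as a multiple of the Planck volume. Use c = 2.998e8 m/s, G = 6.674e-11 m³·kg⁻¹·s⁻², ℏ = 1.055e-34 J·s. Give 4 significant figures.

Planck volume: V_P = (ℏG/c³)^(3/2) = 4.224e-105 m³.
5.97e-27 / 4.224e-105 = 1.413e78

1.413e78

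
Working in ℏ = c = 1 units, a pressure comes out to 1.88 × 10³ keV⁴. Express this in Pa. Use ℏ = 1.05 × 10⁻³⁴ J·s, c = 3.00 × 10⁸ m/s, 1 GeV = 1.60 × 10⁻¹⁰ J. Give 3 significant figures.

3.94 × 10¹⁶ Pa

Pressure is [E]/[L]³ = [E]⁴/(ℏc)³.
1 GeV⁴ → 1/(ℏc)³ × (1 GeV in J)⁴ = 2.10 × 10³⁷ Pa.
Convert the energy scale: 1.88 × 10³ keV⁴ = 1.88 × 10⁻²¹ GeV⁴.
Result: 1.88 × 10⁻²¹ × 2.10 × 10³⁷ = 3.94 × 10¹⁶ Pa.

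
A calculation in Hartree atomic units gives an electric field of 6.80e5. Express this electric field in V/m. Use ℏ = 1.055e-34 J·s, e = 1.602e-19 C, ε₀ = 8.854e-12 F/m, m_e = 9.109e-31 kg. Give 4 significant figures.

One atomic unit of electric field: E_au = E_h/(e a₀) = m_e²e⁵/((4πε₀)³ℏ⁴) = 5.131e11 V/m.
6.80e5 × 5.131e11 V/m = 3.489e17 V/m

3.489e17 V/m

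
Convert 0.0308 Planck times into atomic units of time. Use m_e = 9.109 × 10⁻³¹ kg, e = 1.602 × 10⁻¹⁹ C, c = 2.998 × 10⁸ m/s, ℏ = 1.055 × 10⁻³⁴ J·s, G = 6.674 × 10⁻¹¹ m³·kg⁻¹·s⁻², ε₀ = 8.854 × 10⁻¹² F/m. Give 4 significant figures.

6.854 × 10⁻²⁹

Planck time: t_P = √(ℏG/c⁵) = 5.392 × 10⁻⁴⁴ s
atomic unit of time: τ_au = (4πε₀)²ℏ³/(m_e e⁴) = 2.423 × 10⁻¹⁷ s
0.0308 × 5.392 × 10⁻⁴⁴ / 2.423 × 10⁻¹⁷ = 6.854 × 10⁻²⁹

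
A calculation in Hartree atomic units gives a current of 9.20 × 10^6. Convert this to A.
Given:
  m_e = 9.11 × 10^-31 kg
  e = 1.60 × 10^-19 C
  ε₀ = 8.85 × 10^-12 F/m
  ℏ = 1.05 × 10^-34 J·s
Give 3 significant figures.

One atomic unit of electric current: I_au = e E_h/ℏ = m_e e⁵/((4πε₀)²ℏ³) = 6.67 × 10^-3 A.
9.20 × 10^6 × 6.67 × 10^-3 A = 6.14 × 10^4 A

6.14 × 10^4 A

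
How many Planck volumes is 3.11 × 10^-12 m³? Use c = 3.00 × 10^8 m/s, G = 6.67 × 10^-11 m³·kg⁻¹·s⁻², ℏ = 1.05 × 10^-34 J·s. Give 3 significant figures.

Planck volume: V_P = (ℏG/c³)^(3/2) = 4.18 × 10^-105 m³.
3.11 × 10^-12 / 4.18 × 10^-105 = 7.44 × 10^92

7.44 × 10^92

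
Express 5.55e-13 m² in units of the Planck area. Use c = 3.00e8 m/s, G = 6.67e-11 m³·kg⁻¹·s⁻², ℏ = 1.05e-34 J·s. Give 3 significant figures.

Planck area: A_P = ℏG/c³ = 2.59e-70 m².
5.55e-13 / 2.59e-70 = 2.14e57

2.14e57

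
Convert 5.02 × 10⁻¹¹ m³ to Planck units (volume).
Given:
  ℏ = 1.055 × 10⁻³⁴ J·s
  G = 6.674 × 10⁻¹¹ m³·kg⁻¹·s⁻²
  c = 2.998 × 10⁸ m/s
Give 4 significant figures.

1.188 × 10⁹⁴

Planck volume: V_P = (ℏG/c³)^(3/2) = 4.224 × 10⁻¹⁰⁵ m³.
5.02 × 10⁻¹¹ / 4.224 × 10⁻¹⁰⁵ = 1.188 × 10⁹⁴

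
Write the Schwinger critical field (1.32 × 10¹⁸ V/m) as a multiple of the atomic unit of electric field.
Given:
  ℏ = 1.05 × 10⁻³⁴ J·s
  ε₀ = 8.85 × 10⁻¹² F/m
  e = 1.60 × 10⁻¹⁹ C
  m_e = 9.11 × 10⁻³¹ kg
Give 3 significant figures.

atomic unit of electric field: E_au = E_h/(e a₀) = m_e²e⁵/((4πε₀)³ℏ⁴) = 5.20 × 10¹¹ V/m.
1.32 × 10¹⁸ / 5.20 × 10¹¹ = 2.54 × 10⁶

2.54 × 10⁶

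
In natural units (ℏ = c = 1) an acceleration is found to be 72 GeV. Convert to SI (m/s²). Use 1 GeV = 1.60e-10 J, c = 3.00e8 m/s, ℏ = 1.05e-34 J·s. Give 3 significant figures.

3.29e34 m/s²

Acceleration is [L]/[T]² = c·[E]/ℏ.
1 GeV → c/ℏ × (1 GeV in J) = 4.57e32 m/s².
Result: 72 × 4.57e32 = 3.29e34 m/s².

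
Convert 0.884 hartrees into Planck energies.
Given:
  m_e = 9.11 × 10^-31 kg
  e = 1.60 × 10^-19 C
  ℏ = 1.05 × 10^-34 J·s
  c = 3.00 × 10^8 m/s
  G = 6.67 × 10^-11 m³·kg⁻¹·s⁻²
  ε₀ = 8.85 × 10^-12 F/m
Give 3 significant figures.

hartree: E_h = m_e e⁴/(4πε₀ℏ)² = 4.38 × 10^-18 J
Planck energy: E_P = √(ℏc⁵/G) = 1.96 × 10^9 J
0.884 × 4.38 × 10^-18 / 1.96 × 10^9 = 1.98 × 10^-27

1.98 × 10^-27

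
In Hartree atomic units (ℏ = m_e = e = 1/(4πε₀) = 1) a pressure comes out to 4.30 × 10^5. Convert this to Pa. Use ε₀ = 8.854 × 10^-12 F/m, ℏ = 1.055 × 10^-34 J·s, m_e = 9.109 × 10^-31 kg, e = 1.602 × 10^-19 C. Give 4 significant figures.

One atomic unit of pressure: P_au = E_h/a₀³ = m_e⁴e¹⁰/((4πε₀)⁵ℏ⁸) = 2.929 × 10^13 Pa.
4.30 × 10^5 × 2.929 × 10^13 Pa = 1.260 × 10^19 Pa

1.260 × 10^19 Pa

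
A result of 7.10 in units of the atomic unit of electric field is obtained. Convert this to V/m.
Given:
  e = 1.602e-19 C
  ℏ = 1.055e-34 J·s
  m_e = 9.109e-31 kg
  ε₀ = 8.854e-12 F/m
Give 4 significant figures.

3.643e12 V/m

One atomic unit of electric field: E_au = E_h/(e a₀) = m_e²e⁵/((4πε₀)³ℏ⁴) = 5.131e11 V/m.
7.10 × 5.131e11 V/m = 3.643e12 V/m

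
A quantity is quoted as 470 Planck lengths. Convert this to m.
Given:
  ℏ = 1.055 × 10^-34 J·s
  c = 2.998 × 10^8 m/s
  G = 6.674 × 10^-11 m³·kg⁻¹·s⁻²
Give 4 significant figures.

7.597 × 10^-33 m

One Planck length: ℓ_P = √(ℏG/c³) = 1.616 × 10^-35 m.
470 × 1.616 × 10^-35 m = 7.597 × 10^-33 m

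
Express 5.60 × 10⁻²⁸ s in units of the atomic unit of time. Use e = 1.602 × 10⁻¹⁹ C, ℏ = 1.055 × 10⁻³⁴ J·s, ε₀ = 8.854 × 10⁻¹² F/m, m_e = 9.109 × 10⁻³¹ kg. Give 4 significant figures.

atomic unit of time: τ_au = (4πε₀)²ℏ³/(m_e e⁴) = 2.423 × 10⁻¹⁷ s.
5.60 × 10⁻²⁸ / 2.423 × 10⁻¹⁷ = 2.311 × 10⁻¹¹

2.311 × 10⁻¹¹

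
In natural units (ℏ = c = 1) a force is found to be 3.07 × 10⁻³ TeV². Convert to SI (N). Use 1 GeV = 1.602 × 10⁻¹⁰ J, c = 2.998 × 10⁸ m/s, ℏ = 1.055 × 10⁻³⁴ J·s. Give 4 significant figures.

Force is [E]/[L] = [E]²/(ℏc); restore (ℏc)⁻¹.
1 GeV² → 1/(ℏc) × (1 GeV in J)² = 8.114 × 10⁵ N.
Convert the energy scale: 3.07 × 10⁻³ TeV² = 3.07 × 10³ GeV².
Result: 3.07 × 10³ × 8.114 × 10⁵ = 2.491 × 10⁹ N.

2.491 × 10⁹ N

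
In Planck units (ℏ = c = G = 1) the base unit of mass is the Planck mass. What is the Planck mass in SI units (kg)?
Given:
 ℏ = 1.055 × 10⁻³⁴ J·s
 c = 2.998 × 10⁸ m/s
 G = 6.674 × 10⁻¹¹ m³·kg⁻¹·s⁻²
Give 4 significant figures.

m_P = √(ℏc/G)
  = √(4.739 × 10⁻¹⁶)
  = 2.177 × 10⁻⁸ kg

2.177 × 10⁻⁸ kg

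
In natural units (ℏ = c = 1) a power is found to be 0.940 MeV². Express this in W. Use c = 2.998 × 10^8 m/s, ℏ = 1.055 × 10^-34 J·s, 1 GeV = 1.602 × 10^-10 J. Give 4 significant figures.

2.287 × 10^8 W

Power is [E]/[T] = [E]²/ℏ.
1 GeV² → 1/ℏ × (1 GeV in J)² = 2.433 × 10^14 W.
Convert the energy scale: 0.940 MeV² = 9.40 × 10^-7 GeV².
Result: 9.40 × 10^-7 × 2.433 × 10^14 = 2.287 × 10^8 W.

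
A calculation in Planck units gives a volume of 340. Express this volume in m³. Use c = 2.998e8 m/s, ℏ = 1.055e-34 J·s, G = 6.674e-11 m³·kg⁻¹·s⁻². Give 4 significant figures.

1.436e-102 m³

One Planck volume: V_P = (ℏG/c³)^(3/2) = 4.224e-105 m³.
340 × 4.224e-105 m³ = 1.436e-102 m³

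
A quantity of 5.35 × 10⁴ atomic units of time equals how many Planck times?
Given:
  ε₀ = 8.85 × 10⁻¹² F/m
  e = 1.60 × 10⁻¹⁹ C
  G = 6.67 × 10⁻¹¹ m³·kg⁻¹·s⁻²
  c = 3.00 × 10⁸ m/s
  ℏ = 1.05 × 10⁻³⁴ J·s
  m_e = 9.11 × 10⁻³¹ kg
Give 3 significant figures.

2.39 × 10³¹

atomic unit of time: τ_au = (4πε₀)²ℏ³/(m_e e⁴) = 2.40 × 10⁻¹⁷ s
Planck time: t_P = √(ℏG/c⁵) = 5.37 × 10⁻⁴⁴ s
5.35 × 10⁴ × 2.40 × 10⁻¹⁷ / 5.37 × 10⁻⁴⁴ = 2.39 × 10³¹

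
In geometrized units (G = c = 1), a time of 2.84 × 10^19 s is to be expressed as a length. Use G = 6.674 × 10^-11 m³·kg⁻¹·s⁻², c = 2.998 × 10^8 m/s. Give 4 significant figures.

Time → length via c.
2.84 × 10^19 s × (c) = 8.514 × 10^27 m

8.514 × 10^27 m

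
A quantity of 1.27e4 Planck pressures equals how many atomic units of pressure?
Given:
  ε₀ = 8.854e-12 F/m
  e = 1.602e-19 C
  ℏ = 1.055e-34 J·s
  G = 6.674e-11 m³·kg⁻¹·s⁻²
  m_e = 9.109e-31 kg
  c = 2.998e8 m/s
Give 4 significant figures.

2.008e104

Planck pressure: p_P = c⁷/(ℏG²) = 4.632e113 Pa
atomic unit of pressure: P_au = E_h/a₀³ = m_e⁴e¹⁰/((4πε₀)⁵ℏ⁸) = 2.929e13 Pa
1.27e4 × 4.632e113 / 2.929e13 = 2.008e104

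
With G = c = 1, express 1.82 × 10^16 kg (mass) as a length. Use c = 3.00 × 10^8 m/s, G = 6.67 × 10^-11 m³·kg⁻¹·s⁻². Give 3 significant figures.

1.35 × 10^-11 m

In G = c = 1 units mass has dimensions of length; the conversion factor is G/c².
1.82 × 10^16 kg × (G/c²) = 1.35 × 10^-11 m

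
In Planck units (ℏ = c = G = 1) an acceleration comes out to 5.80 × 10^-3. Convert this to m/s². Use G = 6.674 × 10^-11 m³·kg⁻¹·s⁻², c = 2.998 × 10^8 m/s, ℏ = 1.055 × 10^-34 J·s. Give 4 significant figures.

3.225 × 10^49 m/s²

One Planck acceleration: a_P = √(c⁷/(ℏG)) = 5.560 × 10^51 m/s².
5.80 × 10^-3 × 5.560 × 10^51 m/s² = 3.225 × 10^49 m/s²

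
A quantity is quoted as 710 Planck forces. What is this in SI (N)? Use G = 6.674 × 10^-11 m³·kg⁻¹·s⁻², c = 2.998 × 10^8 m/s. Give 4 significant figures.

8.594 × 10^46 N

One Planck force: F_P = c⁴/G = 1.210 × 10^44 N.
710 × 1.210 × 10^44 N = 8.594 × 10^46 N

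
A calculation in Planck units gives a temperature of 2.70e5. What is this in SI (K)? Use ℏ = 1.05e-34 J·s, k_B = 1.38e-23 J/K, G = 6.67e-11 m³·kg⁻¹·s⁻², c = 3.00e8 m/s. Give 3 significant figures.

3.83e37 K

One Planck temperature: T_P = √(ℏc⁵/G) / k_B = 1.42e32 K.
2.70e5 × 1.42e32 K = 3.83e37 K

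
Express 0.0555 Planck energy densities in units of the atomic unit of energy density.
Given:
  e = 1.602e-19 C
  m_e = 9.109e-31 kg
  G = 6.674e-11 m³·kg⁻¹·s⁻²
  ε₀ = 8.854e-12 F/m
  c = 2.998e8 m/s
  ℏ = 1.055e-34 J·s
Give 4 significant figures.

Planck energy density: u_P = c⁷/(ℏG²) = 4.632e113 J/m³
atomic unit of energy density: u_au = E_h/a₀³ = m_e⁴e¹⁰/((4πε₀)⁵ℏ⁸) = 2.929e13 J/m³
0.0555 × 4.632e113 / 2.929e13 = 8.777e98

8.777e98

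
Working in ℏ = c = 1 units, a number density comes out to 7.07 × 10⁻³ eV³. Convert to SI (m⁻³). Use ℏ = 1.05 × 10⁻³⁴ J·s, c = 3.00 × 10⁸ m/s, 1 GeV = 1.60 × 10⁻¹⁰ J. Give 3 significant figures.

9.27 × 10¹⁷ m⁻³

Number density is [L]⁻³ = [E]³/(ℏc)³.
1 GeV³ → 1/(ℏc)³ × (1 GeV in J)³ = 1.31 × 10⁴⁷ m⁻³.
Convert the energy scale: 7.07 × 10⁻³ eV³ = 7.07 × 10⁻³⁰ GeV³.
Result: 7.07 × 10⁻³⁰ × 1.31 × 10⁴⁷ = 9.27 × 10¹⁷ m⁻³.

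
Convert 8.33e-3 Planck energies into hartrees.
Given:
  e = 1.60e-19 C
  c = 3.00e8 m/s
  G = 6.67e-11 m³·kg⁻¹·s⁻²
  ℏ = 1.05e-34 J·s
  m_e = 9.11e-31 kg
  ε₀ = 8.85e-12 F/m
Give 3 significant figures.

Planck energy: E_P = √(ℏc⁵/G) = 1.96e9 J
hartree: E_h = m_e e⁴/(4πε₀ℏ)² = 4.38e-18 J
8.33e-3 × 1.96e9 / 4.38e-18 = 3.72e24

3.72e24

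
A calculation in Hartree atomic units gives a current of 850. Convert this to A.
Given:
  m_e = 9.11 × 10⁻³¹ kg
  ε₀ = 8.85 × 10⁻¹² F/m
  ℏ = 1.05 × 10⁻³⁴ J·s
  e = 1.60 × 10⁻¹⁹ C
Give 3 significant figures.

One atomic unit of electric current: I_au = e E_h/ℏ = m_e e⁵/((4πε₀)²ℏ³) = 6.67 × 10⁻³ A.
850 × 6.67 × 10⁻³ A = 5.67 A

5.67 A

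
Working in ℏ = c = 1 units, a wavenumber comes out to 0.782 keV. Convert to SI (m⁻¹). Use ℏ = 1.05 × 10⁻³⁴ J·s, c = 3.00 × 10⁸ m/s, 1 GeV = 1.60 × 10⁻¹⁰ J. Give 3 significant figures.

Inverse length is [E]/(ℏc).
1 GeV → 1/(ℏc) × (1 GeV in J) = 5.08 × 10¹⁵ m⁻¹.
Convert the energy scale: 0.782 keV = 7.82 × 10⁻⁷ GeV.
Result: 7.82 × 10⁻⁷ × 5.08 × 10¹⁵ = 3.97 × 10⁹ m⁻¹.

3.97 × 10⁹ m⁻¹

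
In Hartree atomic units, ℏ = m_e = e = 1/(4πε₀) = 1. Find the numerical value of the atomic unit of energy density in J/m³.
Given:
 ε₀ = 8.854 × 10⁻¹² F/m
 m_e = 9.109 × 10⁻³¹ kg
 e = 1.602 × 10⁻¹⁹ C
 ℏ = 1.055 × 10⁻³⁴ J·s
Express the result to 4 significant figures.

The unique combination of the constants set to 1 with dimensions of energy density is u_au = E_h/a₀³ = m_e⁴e¹⁰/((4πε₀)⁵ℏ⁸).
E_h = 4.354 × 10⁻¹⁸ J
a₀ = 5.297 × 10⁻¹¹ m
E_h/a₀³ = 2.929 × 10¹³ J/m³

2.929 × 10¹³ J/m³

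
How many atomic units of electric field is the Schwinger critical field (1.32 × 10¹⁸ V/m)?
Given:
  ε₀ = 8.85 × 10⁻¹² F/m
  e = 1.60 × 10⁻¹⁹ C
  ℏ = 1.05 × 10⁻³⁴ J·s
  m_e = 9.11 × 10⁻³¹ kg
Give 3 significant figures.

atomic unit of electric field: E_au = E_h/(e a₀) = m_e²e⁵/((4πε₀)³ℏ⁴) = 5.20 × 10¹¹ V/m.
1.32 × 10¹⁸ / 5.20 × 10¹¹ = 2.54 × 10⁶

2.54 × 10⁶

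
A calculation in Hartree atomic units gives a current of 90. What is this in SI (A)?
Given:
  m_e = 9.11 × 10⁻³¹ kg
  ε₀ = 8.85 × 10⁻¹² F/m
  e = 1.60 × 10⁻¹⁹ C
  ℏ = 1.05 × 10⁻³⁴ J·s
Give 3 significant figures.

0.600 A

One atomic unit of electric current: I_au = e E_h/ℏ = m_e e⁵/((4πε₀)²ℏ³) = 6.67 × 10⁻³ A.
90 × 6.67 × 10⁻³ A = 0.600 A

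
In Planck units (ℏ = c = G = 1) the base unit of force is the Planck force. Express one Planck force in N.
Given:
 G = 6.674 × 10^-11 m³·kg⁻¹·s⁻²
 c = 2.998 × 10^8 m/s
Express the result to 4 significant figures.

F_P = c⁴/G
  = 8.078 × 10^33 / 6.674 × 10^-11
  = 1.210 × 10^44 N

1.210 × 10^44 N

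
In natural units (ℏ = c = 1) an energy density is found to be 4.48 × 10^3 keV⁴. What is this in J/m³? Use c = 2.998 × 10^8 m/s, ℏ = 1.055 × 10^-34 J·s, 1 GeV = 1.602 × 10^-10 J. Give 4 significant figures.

9.326 × 10^16 J/m³

[E]/[L]³ = [E]⁴/(ℏc)³; restore (ℏc)⁻³.
1 GeV⁴ → 1/(ℏc)³ × (1 GeV in J)⁴ = 2.082 × 10^37 J/m³.
Convert the energy scale: 4.48 × 10^3 keV⁴ = 4.48 × 10^-21 GeV⁴.
Result: 4.48 × 10^-21 × 2.082 × 10^37 = 9.326 × 10^16 J/m³.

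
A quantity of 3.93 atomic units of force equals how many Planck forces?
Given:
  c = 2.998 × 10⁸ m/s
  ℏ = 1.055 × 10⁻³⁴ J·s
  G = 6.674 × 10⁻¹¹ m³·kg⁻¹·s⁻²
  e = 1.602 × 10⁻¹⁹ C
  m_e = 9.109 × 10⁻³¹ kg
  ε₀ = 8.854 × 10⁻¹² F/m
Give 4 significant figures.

atomic unit of force: F_au = E_h/a₀ = m_e²e⁶/((4πε₀)³ℏ⁴) = 8.220 × 10⁻⁸ N
Planck force: F_P = c⁴/G = 1.210 × 10⁴⁴ N
3.93 × 8.220 × 10⁻⁸ / 1.210 × 10⁴⁴ = 2.669 × 10⁻⁵¹

2.669 × 10⁻⁵¹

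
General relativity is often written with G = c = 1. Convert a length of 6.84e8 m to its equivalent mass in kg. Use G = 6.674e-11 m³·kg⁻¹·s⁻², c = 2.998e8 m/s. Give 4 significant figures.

Length → mass via c²/G.
6.84e8 m × (c²/G) = 9.212e35 kg

9.212e35 kg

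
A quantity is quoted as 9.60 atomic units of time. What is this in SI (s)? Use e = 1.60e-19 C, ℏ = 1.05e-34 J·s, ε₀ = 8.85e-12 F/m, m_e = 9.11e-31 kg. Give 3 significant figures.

One atomic unit of time: τ_au = (4πε₀)²ℏ³/(m_e e⁴) = 2.40e-17 s.
9.60 × 2.40e-17 s = 2.30e-16 s

2.30e-16 s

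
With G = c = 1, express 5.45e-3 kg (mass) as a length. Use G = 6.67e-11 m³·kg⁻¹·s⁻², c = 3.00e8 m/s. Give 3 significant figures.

In G = c = 1 units mass has dimensions of length; the conversion factor is G/c².
5.45e-3 kg × (G/c²) = 4.04e-30 m

4.04e-30 m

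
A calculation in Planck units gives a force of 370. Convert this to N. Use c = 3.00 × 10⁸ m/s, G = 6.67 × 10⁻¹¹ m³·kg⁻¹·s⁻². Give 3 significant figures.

4.49 × 10⁴⁶ N

One Planck force: F_P = c⁴/G = 1.21 × 10⁴⁴ N.
370 × 1.21 × 10⁴⁴ N = 4.49 × 10⁴⁶ N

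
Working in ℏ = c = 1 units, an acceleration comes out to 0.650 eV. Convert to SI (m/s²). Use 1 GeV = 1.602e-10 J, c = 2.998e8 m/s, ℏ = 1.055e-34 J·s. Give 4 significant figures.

2.959e23 m/s²

Acceleration is [L]/[T]² = c·[E]/ℏ.
1 GeV → c/ℏ × (1 GeV in J) = 4.552e32 m/s².
Convert the energy scale: 0.650 eV = 6.50e-10 GeV.
Result: 6.50e-10 × 4.552e32 = 2.959e23 m/s².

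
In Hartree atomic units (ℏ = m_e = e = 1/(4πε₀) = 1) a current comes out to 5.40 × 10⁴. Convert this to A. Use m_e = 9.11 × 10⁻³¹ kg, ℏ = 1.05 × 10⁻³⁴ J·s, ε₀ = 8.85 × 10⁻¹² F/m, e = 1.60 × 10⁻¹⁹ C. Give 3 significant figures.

One atomic unit of electric current: I_au = e E_h/ℏ = m_e e⁵/((4πε₀)²ℏ³) = 6.67 × 10⁻³ A.
5.40 × 10⁴ × 6.67 × 10⁻³ A = 360 A

360 A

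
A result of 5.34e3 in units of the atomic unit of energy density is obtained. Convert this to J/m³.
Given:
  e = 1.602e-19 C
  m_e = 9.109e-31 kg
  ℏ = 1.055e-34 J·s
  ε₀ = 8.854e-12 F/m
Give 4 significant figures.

1.564e17 J/m³

One atomic unit of energy density: u_au = E_h/a₀³ = m_e⁴e¹⁰/((4πε₀)⁵ℏ⁸) = 2.929e13 J/m³.
5.34e3 × 2.929e13 J/m³ = 1.564e17 J/m³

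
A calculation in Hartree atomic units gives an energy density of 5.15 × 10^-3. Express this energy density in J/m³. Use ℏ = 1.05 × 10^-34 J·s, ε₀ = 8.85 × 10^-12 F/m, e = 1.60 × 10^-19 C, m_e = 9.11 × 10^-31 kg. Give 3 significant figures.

1.55 × 10^11 J/m³

One atomic unit of energy density: u_au = E_h/a₀³ = m_e⁴e¹⁰/((4πε₀)⁵ℏ⁸) = 3.01 × 10^13 J/m³.
5.15 × 10^-3 × 3.01 × 10^13 J/m³ = 1.55 × 10^11 J/m³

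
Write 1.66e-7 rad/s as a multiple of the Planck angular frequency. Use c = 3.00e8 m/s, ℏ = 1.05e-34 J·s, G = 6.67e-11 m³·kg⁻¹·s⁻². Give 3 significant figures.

8.91e-51

Planck angular frequency: ω_P = √(c⁵/(ℏG)) = 1.86e43 rad/s.
1.66e-7 / 1.86e43 = 8.91e-51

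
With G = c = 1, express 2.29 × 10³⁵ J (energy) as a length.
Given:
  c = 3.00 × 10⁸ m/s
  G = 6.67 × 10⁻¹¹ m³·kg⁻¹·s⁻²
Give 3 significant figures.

1.89 × 10⁻⁹ m

Energy → length via G/c⁴.
2.29 × 10³⁵ J × (G/c⁴) = 1.89 × 10⁻⁹ m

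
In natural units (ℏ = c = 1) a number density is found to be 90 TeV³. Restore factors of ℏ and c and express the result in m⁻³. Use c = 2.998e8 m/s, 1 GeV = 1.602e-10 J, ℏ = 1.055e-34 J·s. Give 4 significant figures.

Number density is [L]⁻³ = [E]³/(ℏc)³.
1 GeV³ → 1/(ℏc)³ × (1 GeV in J)³ = 1.299e47 m⁻³.
Convert the energy scale: 90 TeV³ = 9.00e10 GeV³.
Result: 9.00e10 × 1.299e47 = 1.169e58 m⁻³.

1.169e58 m⁻³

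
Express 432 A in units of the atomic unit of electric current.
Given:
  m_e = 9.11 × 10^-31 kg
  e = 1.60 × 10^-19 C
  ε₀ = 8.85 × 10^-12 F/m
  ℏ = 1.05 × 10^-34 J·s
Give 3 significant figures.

atomic unit of electric current: I_au = e E_h/ℏ = m_e e⁵/((4πε₀)²ℏ³) = 6.67 × 10^-3 A.
432 / 6.67 × 10^-3 = 6.47 × 10^4

6.47 × 10^4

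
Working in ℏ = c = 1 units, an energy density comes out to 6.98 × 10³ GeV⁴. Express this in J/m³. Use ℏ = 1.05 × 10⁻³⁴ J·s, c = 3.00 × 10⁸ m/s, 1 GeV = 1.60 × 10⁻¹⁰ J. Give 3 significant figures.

[E]/[L]³ = [E]⁴/(ℏc)³; restore (ℏc)⁻³.
1 GeV⁴ → 1/(ℏc)³ × (1 GeV in J)⁴ = 2.10 × 10³⁷ J/m³.
Result: 6.98 × 10³ × 2.10 × 10³⁷ = 1.46 × 10⁴¹ J/m³.

1.46 × 10⁴¹ J/m³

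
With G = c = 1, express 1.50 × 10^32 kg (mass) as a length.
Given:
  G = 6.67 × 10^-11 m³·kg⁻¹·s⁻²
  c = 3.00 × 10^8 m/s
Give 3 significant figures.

In G = c = 1 units mass has dimensions of length; the conversion factor is G/c².
1.50 × 10^32 kg × (G/c²) = 1.11 × 10^5 m

1.11 × 10^5 m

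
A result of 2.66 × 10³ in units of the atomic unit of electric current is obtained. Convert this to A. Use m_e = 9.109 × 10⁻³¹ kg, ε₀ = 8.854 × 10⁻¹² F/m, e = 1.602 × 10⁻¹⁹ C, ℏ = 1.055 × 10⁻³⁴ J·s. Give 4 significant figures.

One atomic unit of electric current: I_au = e E_h/ℏ = m_e e⁵/((4πε₀)²ℏ³) = 6.612 × 10⁻³ A.
2.66 × 10³ × 6.612 × 10⁻³ A = 17.59 A

17.59 A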